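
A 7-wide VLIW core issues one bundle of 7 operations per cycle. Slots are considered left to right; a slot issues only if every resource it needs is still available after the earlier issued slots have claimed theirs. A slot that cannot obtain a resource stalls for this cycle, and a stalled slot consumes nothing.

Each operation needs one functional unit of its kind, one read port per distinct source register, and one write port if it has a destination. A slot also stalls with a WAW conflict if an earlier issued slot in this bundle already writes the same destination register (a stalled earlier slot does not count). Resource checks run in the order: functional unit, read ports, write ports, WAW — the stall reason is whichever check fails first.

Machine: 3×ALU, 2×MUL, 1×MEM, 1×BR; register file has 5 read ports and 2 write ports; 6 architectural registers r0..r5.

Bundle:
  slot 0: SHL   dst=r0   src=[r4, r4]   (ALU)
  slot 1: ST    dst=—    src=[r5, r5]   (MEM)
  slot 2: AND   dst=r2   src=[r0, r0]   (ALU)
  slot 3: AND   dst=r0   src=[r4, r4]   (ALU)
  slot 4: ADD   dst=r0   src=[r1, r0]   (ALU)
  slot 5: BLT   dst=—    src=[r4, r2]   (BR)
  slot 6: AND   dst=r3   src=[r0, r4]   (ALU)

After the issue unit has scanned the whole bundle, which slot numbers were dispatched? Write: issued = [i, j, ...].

(0) want 1×ALU +1rd +1wr — yes → AL2|MU2|ME1|BR1|rd4|wr1
(1) want 1×MEM +1rd +0wr — yes → AL2|MU2|ME0|BR1|rd3|wr1
(2) want 1×ALU +1rd +1wr — yes → AL1|MU2|ME0|BR1|rd2|wr0
(3) want 1×ALU +1rd +1wr — WR_PORT → AL1|MU2|ME0|BR1|rd2|wr0
(4) want 1×ALU +2rd +1wr — WR_PORT → AL1|MU2|ME0|BR1|rd2|wr0
(5) want 1×BR +2rd +0wr — yes → AL1|MU2|ME0|BR0|rd0|wr0
(6) want 1×ALU +2rd +1wr — RD_PORT → AL1|MU2|ME0|BR0|rd0|wr0

issued = [0, 1, 2, 5]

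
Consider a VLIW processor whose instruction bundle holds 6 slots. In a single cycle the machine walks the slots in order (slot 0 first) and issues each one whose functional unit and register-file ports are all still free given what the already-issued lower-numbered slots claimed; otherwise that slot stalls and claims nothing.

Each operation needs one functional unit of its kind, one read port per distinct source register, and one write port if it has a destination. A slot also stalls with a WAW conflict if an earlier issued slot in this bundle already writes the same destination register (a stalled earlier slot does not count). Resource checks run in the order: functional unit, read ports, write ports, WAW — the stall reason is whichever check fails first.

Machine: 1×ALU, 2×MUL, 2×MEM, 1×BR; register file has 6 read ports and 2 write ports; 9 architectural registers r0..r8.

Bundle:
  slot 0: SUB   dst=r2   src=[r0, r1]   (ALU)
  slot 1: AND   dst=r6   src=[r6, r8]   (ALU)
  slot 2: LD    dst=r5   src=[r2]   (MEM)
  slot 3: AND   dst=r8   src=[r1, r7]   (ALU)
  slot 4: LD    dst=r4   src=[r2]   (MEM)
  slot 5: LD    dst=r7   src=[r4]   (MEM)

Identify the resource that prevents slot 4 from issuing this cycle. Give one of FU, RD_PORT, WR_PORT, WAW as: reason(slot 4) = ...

reason(slot 4) = WR_PORT

slot 0 (ALU): ISSUE — free A0,Mu2,Ld2,B1 rp4 wp1
slot 1 (ALU): stall FU — free A0,Mu2,Ld2,B1 rp4 wp1
slot 2 (MEM): ISSUE — free A0,Mu2,Ld1,B1 rp3 wp0
slot 3 (ALU): stall FU — free A0,Mu2,Ld1,B1 rp3 wp0
slot 4 (MEM): stall WR_PORT — free A0,Mu2,Ld1,B1 rp3 wp0
slot 5 (MEM): stall WR_PORT — free A0,Mu2,Ld1,B1 rp3 wp0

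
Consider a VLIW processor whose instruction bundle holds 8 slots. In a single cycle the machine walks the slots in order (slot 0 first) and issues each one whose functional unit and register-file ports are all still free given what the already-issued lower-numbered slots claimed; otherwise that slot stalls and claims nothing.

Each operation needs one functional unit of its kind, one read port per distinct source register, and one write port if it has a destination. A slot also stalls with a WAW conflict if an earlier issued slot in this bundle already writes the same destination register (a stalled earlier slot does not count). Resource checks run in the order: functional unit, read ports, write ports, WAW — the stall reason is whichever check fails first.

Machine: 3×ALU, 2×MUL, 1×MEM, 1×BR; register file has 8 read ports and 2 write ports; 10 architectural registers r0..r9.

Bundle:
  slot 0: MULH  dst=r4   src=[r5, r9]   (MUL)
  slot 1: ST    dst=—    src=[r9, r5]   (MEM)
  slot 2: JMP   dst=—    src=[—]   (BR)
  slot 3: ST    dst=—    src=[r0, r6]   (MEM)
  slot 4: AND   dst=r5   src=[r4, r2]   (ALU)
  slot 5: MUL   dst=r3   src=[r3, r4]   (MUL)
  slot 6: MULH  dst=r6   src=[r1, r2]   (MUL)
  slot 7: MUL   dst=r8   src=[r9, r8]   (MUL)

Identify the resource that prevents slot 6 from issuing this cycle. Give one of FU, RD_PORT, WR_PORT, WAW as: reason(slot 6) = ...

reason(slot 6) = WR_PORT

(0) want 1×MUL +2rd +1wr — yes → AL3|MU1|ME1|BR1|rd6|wr1
(1) want 1×MEM +2rd +0wr — yes → AL3|MU1|ME0|BR1|rd4|wr1
(2) want 1×BR +0rd +0wr — yes → AL3|MU1|ME0|BR0|rd4|wr1
(3) want 1×MEM +2rd +0wr — FU → AL3|MU1|ME0|BR0|rd4|wr1
(4) want 1×ALU +2rd +1wr — yes → AL2|MU1|ME0|BR0|rd2|wr0
(5) want 1×MUL +2rd +1wr — WR_PORT → AL2|MU1|ME0|BR0|rd2|wr0
(6) want 1×MUL +2rd +1wr — WR_PORT → AL2|MU1|ME0|BR0|rd2|wr0
(7) want 1×MUL +2rd +1wr — WR_PORT → AL2|MU1|ME0|BR0|rd2|wr0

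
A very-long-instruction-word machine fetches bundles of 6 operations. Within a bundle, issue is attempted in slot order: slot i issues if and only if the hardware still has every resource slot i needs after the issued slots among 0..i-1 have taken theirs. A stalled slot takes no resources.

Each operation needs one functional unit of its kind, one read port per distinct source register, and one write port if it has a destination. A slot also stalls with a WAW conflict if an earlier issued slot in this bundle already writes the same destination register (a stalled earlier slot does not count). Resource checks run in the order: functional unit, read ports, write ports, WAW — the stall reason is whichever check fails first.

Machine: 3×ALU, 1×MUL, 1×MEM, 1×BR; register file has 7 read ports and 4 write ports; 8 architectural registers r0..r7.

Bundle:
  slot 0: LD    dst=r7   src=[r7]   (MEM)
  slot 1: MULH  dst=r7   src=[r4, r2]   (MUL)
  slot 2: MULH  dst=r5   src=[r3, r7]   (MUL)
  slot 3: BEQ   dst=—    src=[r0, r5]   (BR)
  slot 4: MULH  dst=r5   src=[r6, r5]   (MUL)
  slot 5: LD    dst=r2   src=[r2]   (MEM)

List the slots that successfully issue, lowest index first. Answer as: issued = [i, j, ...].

  0. MEM→r7 ⇒ go  {3A/1Mu/0Ld/1B | 6r 3w}
  1. MUL→r7 ⇒ no(WAW)  {3A/1Mu/0Ld/1B | 6r 3w}
  2. MUL→r5 ⇒ go  {3A/0Mu/0Ld/1B | 4r 2w}
  3. BR ⇒ go  {3A/0Mu/0Ld/0B | 2r 2w}
  4. MUL→r5 ⇒ no(FU)  {3A/0Mu/0Ld/0B | 2r 2w}
  5. MEM→r2 ⇒ no(FU)  {3A/0Mu/0Ld/0B | 2r 2w}

issued = [0, 2, 3]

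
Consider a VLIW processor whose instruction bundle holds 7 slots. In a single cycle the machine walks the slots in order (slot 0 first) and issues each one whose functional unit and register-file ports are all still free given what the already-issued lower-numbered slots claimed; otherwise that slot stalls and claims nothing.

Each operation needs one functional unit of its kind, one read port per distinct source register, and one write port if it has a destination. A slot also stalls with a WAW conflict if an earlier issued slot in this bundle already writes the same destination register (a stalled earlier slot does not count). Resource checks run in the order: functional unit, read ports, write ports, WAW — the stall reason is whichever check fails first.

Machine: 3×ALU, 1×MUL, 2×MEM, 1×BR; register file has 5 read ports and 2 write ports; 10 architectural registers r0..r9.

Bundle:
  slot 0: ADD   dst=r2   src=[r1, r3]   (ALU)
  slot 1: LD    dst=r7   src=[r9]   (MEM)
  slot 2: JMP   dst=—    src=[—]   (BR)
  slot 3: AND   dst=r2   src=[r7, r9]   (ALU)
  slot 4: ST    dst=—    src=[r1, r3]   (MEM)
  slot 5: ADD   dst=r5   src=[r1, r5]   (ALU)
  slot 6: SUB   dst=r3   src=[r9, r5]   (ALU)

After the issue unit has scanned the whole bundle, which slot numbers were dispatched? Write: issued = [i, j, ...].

issued = [0, 1, 2, 4]

[0] ALU needs rd=2 wr=1: ok; after: ALU=2 MUL=1 MEM=2 BR=1, R=3, W=1
[1] MEM needs rd=1 wr=1: ok; after: ALU=2 MUL=1 MEM=1 BR=1, R=2, W=0
[2] BR needs rd=0 wr=0: ok; after: ALU=2 MUL=1 MEM=1 BR=0, R=2, W=0
[3] ALU needs rd=2 wr=1: WR_PORT; after: ALU=2 MUL=1 MEM=1 BR=0, R=2, W=0
[4] MEM needs rd=2 wr=0: ok; after: ALU=2 MUL=1 MEM=0 BR=0, R=0, W=0
[5] ALU needs rd=2 wr=1: RD_PORT; after: ALU=2 MUL=1 MEM=0 BR=0, R=0, W=0
[6] ALU needs rd=2 wr=1: RD_PORT; after: ALU=2 MUL=1 MEM=0 BR=0, R=0, W=0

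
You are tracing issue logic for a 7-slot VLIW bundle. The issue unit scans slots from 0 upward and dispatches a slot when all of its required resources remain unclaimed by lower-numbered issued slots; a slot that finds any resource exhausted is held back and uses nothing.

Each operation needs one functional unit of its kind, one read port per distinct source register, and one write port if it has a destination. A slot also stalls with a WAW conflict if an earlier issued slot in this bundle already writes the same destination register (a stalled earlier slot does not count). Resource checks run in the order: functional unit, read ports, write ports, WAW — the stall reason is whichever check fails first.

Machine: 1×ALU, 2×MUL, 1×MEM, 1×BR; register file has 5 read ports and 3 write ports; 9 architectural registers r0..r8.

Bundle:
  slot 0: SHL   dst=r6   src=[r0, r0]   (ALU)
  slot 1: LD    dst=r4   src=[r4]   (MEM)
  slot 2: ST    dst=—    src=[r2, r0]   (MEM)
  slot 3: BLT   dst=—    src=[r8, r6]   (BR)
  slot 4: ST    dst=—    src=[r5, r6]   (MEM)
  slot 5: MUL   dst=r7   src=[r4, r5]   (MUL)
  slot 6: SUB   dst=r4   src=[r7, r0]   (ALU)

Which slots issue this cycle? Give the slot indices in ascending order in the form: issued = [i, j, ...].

[0] ALU needs rd=1 wr=1: ok; after: ALU=0 MUL=2 MEM=1 BR=1, R=4, W=2
[1] MEM needs rd=1 wr=1: ok; after: ALU=0 MUL=2 MEM=0 BR=1, R=3, W=1
[2] MEM needs rd=2 wr=0: FU; after: ALU=0 MUL=2 MEM=0 BR=1, R=3, W=1
[3] BR needs rd=2 wr=0: ok; after: ALU=0 MUL=2 MEM=0 BR=0, R=1, W=1
[4] MEM needs rd=2 wr=0: FU; after: ALU=0 MUL=2 MEM=0 BR=0, R=1, W=1
[5] MUL needs rd=2 wr=1: RD_PORT; after: ALU=0 MUL=2 MEM=0 BR=0, R=1, W=1
[6] ALU needs rd=2 wr=1: FU; after: ALU=0 MUL=2 MEM=0 BR=0, R=1, W=1

issued = [0, 1, 3]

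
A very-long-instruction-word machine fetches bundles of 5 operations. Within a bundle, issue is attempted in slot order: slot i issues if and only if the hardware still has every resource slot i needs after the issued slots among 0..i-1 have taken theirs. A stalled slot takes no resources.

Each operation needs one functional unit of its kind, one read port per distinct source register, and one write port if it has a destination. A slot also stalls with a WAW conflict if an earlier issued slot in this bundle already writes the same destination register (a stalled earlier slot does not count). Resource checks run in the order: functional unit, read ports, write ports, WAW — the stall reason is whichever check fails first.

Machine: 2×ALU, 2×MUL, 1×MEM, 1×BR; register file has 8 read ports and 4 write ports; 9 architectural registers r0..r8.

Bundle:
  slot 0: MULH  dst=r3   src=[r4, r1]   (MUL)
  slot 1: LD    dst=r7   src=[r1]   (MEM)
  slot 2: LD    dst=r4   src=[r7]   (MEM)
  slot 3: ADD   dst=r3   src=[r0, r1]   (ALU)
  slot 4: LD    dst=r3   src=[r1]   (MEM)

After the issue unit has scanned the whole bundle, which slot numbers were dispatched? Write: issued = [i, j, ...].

issued = [0, 1]

slot 0 (MUL): ISSUE — free A2,Mu1,Ld1,B1 rp6 wp3
slot 1 (MEM): ISSUE — free A2,Mu1,Ld0,B1 rp5 wp2
slot 2 (MEM): stall FU — free A2,Mu1,Ld0,B1 rp5 wp2
slot 3 (ALU): stall WAW — free A2,Mu1,Ld0,B1 rp5 wp2
slot 4 (MEM): stall FU — free A2,Mu1,Ld0,B1 rp5 wp2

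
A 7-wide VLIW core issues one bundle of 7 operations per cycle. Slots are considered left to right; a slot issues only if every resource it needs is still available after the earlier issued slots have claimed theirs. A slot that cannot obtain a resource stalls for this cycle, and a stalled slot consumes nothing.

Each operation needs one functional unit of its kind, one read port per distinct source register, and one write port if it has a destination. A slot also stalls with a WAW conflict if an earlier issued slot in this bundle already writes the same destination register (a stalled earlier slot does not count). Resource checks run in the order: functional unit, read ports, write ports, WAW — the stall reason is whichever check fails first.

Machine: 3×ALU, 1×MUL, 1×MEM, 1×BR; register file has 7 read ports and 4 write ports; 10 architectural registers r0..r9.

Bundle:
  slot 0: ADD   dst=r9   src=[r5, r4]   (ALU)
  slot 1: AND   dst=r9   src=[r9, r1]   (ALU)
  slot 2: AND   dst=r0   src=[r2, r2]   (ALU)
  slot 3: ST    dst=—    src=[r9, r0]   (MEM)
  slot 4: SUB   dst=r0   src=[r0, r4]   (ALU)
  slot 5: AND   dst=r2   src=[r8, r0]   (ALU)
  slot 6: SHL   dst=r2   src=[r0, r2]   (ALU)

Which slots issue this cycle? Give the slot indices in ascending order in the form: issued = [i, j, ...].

  0. ALU→r9 ⇒ go  {2A/1Mu/1Ld/1B | 5r 3w}
  1. ALU→r9 ⇒ no(WAW)  {2A/1Mu/1Ld/1B | 5r 3w}
  2. ALU→r0 ⇒ go  {1A/1Mu/1Ld/1B | 4r 2w}
  3. MEM ⇒ go  {1A/1Mu/0Ld/1B | 2r 2w}
  4. ALU→r0 ⇒ no(WAW)  {1A/1Mu/0Ld/1B | 2r 2w}
  5. ALU→r2 ⇒ go  {0A/1Mu/0Ld/1B | 0r 1w}
  6. ALU→r2 ⇒ no(FU)  {0A/1Mu/0Ld/1B | 0r 1w}

issued = [0, 2, 3, 5]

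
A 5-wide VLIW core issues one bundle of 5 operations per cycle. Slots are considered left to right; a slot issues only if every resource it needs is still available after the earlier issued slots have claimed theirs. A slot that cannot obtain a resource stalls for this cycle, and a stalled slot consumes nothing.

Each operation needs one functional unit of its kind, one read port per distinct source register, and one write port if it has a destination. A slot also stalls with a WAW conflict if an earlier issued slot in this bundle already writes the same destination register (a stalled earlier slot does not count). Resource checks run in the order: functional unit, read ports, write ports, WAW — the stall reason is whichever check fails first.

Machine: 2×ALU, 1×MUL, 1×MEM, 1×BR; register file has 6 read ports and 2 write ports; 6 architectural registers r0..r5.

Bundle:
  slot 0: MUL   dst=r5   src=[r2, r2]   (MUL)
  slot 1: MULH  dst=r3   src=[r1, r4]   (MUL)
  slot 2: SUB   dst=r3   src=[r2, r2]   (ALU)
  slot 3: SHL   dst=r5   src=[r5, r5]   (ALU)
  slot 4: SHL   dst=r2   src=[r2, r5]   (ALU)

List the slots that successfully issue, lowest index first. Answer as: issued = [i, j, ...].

  0. MUL→r5 ⇒ go  {2A/0Mu/1Ld/1B | 5r 1w}
  1. MUL→r3 ⇒ no(FU)  {2A/0Mu/1Ld/1B | 5r 1w}
  2. ALU→r3 ⇒ go  {1A/0Mu/1Ld/1B | 4r 0w}
  3. ALU→r5 ⇒ no(WR_PORT)  {1A/0Mu/1Ld/1B | 4r 0w}
  4. ALU→r2 ⇒ no(WR_PORT)  {1A/0Mu/1Ld/1B | 4r 0w}

issued = [0, 2]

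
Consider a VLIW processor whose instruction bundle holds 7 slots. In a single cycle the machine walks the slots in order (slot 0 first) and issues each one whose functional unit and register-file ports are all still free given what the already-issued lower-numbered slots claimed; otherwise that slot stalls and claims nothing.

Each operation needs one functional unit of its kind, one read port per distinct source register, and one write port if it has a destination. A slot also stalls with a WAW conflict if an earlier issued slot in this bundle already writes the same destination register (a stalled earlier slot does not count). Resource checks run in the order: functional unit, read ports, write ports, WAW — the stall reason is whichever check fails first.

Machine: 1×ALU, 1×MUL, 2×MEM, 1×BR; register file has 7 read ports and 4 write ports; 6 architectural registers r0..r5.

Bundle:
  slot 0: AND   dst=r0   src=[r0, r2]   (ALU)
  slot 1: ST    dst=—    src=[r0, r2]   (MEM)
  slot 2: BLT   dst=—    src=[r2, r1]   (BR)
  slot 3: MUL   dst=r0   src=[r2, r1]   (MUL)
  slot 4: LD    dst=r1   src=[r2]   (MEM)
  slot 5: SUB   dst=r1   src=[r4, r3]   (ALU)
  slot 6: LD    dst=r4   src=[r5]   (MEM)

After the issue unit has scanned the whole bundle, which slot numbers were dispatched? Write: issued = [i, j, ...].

issued = [0, 1, 2, 4]

[0] ALU needs rd=2 wr=1: ok; after: ALU=0 MUL=1 MEM=2 BR=1, R=5, W=3
[1] MEM needs rd=2 wr=0: ok; after: ALU=0 MUL=1 MEM=1 BR=1, R=3, W=3
[2] BR needs rd=2 wr=0: ok; after: ALU=0 MUL=1 MEM=1 BR=0, R=1, W=3
[3] MUL needs rd=2 wr=1: RD_PORT; after: ALU=0 MUL=1 MEM=1 BR=0, R=1, W=3
[4] MEM needs rd=1 wr=1: ok; after: ALU=0 MUL=1 MEM=0 BR=0, R=0, W=2
[5] ALU needs rd=2 wr=1: FU; after: ALU=0 MUL=1 MEM=0 BR=0, R=0, W=2
[6] MEM needs rd=1 wr=1: FU; after: ALU=0 MUL=1 MEM=0 BR=0, R=0, W=2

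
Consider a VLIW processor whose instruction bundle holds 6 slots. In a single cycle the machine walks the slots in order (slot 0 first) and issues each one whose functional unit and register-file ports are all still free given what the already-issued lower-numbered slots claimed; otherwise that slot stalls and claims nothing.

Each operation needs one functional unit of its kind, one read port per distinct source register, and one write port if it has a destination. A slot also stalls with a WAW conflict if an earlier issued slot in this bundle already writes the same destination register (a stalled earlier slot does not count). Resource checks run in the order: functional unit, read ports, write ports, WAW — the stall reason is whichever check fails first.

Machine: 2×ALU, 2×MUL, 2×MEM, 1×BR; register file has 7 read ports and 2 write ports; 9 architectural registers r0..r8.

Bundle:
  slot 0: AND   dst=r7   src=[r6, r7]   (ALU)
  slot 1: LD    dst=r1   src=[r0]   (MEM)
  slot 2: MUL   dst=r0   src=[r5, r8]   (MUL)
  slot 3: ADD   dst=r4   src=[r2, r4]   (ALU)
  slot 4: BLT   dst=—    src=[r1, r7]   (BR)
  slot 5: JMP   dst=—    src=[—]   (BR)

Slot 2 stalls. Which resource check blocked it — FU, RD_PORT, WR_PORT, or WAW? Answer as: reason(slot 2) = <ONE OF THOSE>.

reason(slot 2) = WR_PORT

#0 ALU src=r6,r7 dispatched  <A:1 Mu:2 Ld:2 B:1 rd:5 wr:1>
#1 MEM src=r0 dispatched  <A:1 Mu:2 Ld:1 B:1 rd:4 wr:0>
#2 MUL src=r5,r8 held:WR_PORT  <A:1 Mu:2 Ld:1 B:1 rd:4 wr:0>
#3 ALU src=r2,r4 held:WR_PORT  <A:1 Mu:2 Ld:1 B:1 rd:4 wr:0>
#4 BR src=r1,r7 dispatched  <A:1 Mu:2 Ld:1 B:0 rd:2 wr:0>
#5 BR src=- held:FU  <A:1 Mu:2 Ld:1 B:0 rd:2 wr:0>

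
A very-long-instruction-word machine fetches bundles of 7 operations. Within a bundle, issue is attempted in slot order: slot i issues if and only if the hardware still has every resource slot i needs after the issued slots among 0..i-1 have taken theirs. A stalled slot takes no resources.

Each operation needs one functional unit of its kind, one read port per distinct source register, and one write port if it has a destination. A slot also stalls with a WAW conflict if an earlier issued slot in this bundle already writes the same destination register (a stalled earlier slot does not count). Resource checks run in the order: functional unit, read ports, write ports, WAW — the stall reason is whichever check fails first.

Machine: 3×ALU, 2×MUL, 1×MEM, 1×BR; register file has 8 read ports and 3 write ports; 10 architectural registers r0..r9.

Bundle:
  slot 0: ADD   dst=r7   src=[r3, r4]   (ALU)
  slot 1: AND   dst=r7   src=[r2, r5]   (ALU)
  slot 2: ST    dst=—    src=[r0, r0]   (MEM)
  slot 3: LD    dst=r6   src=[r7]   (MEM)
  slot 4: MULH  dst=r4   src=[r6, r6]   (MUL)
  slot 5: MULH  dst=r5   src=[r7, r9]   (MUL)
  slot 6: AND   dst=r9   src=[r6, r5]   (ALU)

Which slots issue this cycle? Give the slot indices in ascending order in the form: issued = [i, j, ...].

#0 ALU src=r3,r4 dispatched  <A:2 Mu:2 Ld:1 B:1 rd:6 wr:2>
#1 ALU src=r2,r5 held:WAW  <A:2 Mu:2 Ld:1 B:1 rd:6 wr:2>
#2 MEM src=r0,r0 dispatched  <A:2 Mu:2 Ld:0 B:1 rd:5 wr:2>
#3 MEM src=r7 held:FU  <A:2 Mu:2 Ld:0 B:1 rd:5 wr:2>
#4 MUL src=r6,r6 dispatched  <A:2 Mu:1 Ld:0 B:1 rd:4 wr:1>
#5 MUL src=r7,r9 dispatched  <A:2 Mu:0 Ld:0 B:1 rd:2 wr:0>
#6 ALU src=r6,r5 held:WR_PORT  <A:2 Mu:0 Ld:0 B:1 rd:2 wr:0>

issued = [0, 2, 4, 5]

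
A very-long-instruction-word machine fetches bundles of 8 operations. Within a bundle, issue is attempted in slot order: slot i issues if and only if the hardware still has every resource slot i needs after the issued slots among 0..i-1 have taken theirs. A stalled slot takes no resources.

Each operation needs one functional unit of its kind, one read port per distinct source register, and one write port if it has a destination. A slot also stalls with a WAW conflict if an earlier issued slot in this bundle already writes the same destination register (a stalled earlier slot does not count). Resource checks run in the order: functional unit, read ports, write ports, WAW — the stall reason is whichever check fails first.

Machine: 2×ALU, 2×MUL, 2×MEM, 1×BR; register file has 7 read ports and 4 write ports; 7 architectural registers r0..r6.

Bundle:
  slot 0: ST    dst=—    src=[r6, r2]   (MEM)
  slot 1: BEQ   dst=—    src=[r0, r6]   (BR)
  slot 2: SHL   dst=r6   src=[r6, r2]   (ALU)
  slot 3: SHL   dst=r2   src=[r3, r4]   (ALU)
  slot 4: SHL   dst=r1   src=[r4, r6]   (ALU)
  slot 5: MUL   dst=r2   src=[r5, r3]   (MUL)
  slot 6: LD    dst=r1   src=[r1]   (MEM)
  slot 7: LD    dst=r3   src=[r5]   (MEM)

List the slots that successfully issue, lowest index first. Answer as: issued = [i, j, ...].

issued = [0, 1, 2, 6]

(0) want 1×MEM +2rd +0wr — yes → AL2|MU2|ME1|BR1|rd5|wr4
(1) want 1×BR +2rd +0wr — yes → AL2|MU2|ME1|BR0|rd3|wr4
(2) want 1×ALU +2rd +1wr — yes → AL1|MU2|ME1|BR0|rd1|wr3
(3) want 1×ALU +2rd +1wr — RD_PORT → AL1|MU2|ME1|BR0|rd1|wr3
(4) want 1×ALU +2rd +1wr — RD_PORT → AL1|MU2|ME1|BR0|rd1|wr3
(5) want 1×MUL +2rd +1wr — RD_PORT → AL1|MU2|ME1|BR0|rd1|wr3
(6) want 1×MEM +1rd +1wr — yes → AL1|MU2|ME0|BR0|rd0|wr2
(7) want 1×MEM +1rd +1wr — FU → AL1|MU2|ME0|BR0|rd0|wr2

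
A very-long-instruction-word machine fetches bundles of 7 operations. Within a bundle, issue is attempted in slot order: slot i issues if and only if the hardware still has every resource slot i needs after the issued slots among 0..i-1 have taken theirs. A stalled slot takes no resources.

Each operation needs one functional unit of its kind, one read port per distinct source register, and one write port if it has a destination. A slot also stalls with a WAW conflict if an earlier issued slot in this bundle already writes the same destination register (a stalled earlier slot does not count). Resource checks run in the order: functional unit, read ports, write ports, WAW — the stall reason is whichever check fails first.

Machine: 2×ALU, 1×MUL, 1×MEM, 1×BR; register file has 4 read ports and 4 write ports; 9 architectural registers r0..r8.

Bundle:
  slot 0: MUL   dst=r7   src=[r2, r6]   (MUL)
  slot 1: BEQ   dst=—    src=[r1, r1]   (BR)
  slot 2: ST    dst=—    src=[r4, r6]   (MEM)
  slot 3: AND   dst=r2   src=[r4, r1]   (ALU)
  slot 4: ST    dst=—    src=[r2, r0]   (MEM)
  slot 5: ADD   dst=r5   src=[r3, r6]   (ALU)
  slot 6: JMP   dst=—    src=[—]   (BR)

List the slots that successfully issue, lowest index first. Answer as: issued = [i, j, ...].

issued = [0, 1]

  0. MUL→r7 ⇒ go  {2A/0Mu/1Ld/1B | 2r 3w}
  1. BR ⇒ go  {2A/0Mu/1Ld/0B | 1r 3w}
  2. MEM ⇒ no(RD_PORT)  {2A/0Mu/1Ld/0B | 1r 3w}
  3. ALU→r2 ⇒ no(RD_PORT)  {2A/0Mu/1Ld/0B | 1r 3w}
  4. MEM ⇒ no(RD_PORT)  {2A/0Mu/1Ld/0B | 1r 3w}
  5. ALU→r5 ⇒ no(RD_PORT)  {2A/0Mu/1Ld/0B | 1r 3w}
  6. BR ⇒ no(FU)  {2A/0Mu/1Ld/0B | 1r 3w}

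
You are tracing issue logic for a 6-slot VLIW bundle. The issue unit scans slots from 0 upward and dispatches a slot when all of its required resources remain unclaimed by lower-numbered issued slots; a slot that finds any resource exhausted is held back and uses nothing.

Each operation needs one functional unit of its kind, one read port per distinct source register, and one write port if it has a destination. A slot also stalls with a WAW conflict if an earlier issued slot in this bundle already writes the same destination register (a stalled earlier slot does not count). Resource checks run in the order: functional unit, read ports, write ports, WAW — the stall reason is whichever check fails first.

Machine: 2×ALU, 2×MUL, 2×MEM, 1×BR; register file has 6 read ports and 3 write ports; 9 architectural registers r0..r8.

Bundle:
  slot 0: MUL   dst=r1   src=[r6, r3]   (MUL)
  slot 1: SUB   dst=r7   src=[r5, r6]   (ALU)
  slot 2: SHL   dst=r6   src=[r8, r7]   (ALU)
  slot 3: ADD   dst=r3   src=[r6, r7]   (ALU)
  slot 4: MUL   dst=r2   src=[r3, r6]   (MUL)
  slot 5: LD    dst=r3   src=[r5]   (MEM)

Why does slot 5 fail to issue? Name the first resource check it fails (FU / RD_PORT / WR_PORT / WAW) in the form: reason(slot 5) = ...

#0 MUL src=r6,r3 dispatched  <A:2 Mu:1 Ld:2 B:1 rd:4 wr:2>
#1 ALU src=r5,r6 dispatched  <A:1 Mu:1 Ld:2 B:1 rd:2 wr:1>
#2 ALU src=r8,r7 dispatched  <A:0 Mu:1 Ld:2 B:1 rd:0 wr:0>
#3 ALU src=r6,r7 held:FU  <A:0 Mu:1 Ld:2 B:1 rd:0 wr:0>
#4 MUL src=r3,r6 held:RD_PORT  <A:0 Mu:1 Ld:2 B:1 rd:0 wr:0>
#5 MEM src=r5 held:RD_PORT  <A:0 Mu:1 Ld:2 B:1 rd:0 wr:0>

reason(slot 5) = RD_PORT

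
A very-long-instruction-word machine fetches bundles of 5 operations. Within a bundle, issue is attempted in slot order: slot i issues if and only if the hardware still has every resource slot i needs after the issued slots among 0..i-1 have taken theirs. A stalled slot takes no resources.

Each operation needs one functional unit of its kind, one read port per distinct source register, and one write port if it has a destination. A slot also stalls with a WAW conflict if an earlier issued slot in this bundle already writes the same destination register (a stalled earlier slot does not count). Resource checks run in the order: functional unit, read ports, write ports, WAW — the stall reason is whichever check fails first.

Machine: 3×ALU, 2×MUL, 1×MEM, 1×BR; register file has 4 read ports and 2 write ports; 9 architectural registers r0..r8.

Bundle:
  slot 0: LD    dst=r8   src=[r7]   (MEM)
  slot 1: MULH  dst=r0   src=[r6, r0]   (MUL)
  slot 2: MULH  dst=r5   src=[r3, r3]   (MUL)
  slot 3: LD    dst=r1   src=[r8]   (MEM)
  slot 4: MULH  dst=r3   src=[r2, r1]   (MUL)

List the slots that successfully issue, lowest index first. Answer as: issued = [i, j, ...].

[0] MEM needs rd=1 wr=1: ok; after: ALU=3 MUL=2 MEM=0 BR=1, R=3, W=1
[1] MUL needs rd=2 wr=1: ok; after: ALU=3 MUL=1 MEM=0 BR=1, R=1, W=0
[2] MUL needs rd=1 wr=1: WR_PORT; after: ALU=3 MUL=1 MEM=0 BR=1, R=1, W=0
[3] MEM needs rd=1 wr=1: FU; after: ALU=3 MUL=1 MEM=0 BR=1, R=1, W=0
[4] MUL needs rd=2 wr=1: RD_PORT; after: ALU=3 MUL=1 MEM=0 BR=1, R=1, W=0

issued = [0, 1]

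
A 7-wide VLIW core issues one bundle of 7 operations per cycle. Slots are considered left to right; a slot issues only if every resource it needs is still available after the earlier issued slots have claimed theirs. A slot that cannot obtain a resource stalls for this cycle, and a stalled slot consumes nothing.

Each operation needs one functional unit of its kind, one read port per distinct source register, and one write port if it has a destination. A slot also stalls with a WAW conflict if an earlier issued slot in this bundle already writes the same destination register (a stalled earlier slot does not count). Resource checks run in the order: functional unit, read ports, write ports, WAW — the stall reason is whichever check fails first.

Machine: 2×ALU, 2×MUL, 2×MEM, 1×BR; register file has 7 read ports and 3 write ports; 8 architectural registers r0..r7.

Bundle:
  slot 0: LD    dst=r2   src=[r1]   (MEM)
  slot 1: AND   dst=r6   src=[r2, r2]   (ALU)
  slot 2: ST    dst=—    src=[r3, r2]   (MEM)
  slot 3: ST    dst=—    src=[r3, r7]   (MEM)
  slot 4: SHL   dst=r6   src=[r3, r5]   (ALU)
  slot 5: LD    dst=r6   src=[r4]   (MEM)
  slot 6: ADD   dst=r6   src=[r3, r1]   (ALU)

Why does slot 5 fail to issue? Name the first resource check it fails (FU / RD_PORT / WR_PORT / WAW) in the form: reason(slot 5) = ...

[0] MEM needs rd=1 wr=1: ok; after: ALU=2 MUL=2 MEM=1 BR=1, R=6, W=2
[1] ALU needs rd=1 wr=1: ok; after: ALU=1 MUL=2 MEM=1 BR=1, R=5, W=1
[2] MEM needs rd=2 wr=0: ok; after: ALU=1 MUL=2 MEM=0 BR=1, R=3, W=1
[3] MEM needs rd=2 wr=0: FU; after: ALU=1 MUL=2 MEM=0 BR=1, R=3, W=1
[4] ALU needs rd=2 wr=1: WAW; after: ALU=1 MUL=2 MEM=0 BR=1, R=3, W=1
[5] MEM needs rd=1 wr=1: FU; after: ALU=1 MUL=2 MEM=0 BR=1, R=3, W=1
[6] ALU needs rd=2 wr=1: WAW; after: ALU=1 MUL=2 MEM=0 BR=1, R=3, W=1

reason(slot 5) = FU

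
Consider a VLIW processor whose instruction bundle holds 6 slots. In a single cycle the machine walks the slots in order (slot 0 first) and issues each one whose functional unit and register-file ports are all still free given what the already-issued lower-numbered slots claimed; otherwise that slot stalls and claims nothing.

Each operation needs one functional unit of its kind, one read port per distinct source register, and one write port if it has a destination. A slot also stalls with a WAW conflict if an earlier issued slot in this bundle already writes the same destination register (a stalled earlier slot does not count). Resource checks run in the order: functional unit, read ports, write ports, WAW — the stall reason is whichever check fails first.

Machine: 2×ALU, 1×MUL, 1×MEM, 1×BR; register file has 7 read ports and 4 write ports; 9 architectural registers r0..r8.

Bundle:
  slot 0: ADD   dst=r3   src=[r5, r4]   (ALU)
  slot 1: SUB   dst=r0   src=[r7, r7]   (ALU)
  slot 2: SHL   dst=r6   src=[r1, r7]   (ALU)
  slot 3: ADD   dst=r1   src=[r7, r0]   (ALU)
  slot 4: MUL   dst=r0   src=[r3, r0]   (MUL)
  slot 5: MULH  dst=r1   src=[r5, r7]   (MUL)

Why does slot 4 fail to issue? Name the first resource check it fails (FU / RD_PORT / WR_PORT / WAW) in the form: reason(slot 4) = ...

reason(slot 4) = WAW

  0. ALU→r3 ⇒ go  {1A/1Mu/1Ld/1B | 5r 3w}
  1. ALU→r0 ⇒ go  {0A/1Mu/1Ld/1B | 4r 2w}
  2. ALU→r6 ⇒ no(FU)  {0A/1Mu/1Ld/1B | 4r 2w}
  3. ALU→r1 ⇒ no(FU)  {0A/1Mu/1Ld/1B | 4r 2w}
  4. MUL→r0 ⇒ no(WAW)  {0A/1Mu/1Ld/1B | 4r 2w}
  5. MUL→r1 ⇒ go  {0A/0Mu/1Ld/1B | 2r 1w}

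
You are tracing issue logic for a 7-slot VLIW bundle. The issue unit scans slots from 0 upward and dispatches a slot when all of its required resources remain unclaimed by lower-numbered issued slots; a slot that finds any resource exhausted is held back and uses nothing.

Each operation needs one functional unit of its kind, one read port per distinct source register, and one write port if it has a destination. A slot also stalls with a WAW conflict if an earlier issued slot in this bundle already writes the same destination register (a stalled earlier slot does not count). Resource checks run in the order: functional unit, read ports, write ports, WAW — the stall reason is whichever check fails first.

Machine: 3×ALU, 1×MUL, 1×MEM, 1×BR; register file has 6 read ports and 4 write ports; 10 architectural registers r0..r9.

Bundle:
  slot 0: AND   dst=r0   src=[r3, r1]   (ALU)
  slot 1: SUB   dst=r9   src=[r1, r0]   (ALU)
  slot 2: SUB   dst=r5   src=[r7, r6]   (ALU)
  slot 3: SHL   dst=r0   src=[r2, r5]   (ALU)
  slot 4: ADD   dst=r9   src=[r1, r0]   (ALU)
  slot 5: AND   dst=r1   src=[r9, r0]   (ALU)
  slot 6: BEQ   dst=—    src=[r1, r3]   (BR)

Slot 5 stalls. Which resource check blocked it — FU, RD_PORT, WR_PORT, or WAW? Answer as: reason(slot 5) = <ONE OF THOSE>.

reason(slot 5) = FU

  0. ALU→r0 ⇒ go  {2A/1Mu/1Ld/1B | 4r 3w}
  1. ALU→r9 ⇒ go  {1A/1Mu/1Ld/1B | 2r 2w}
  2. ALU→r5 ⇒ go  {0A/1Mu/1Ld/1B | 0r 1w}
  3. ALU→r0 ⇒ no(FU)  {0A/1Mu/1Ld/1B | 0r 1w}
  4. ALU→r9 ⇒ no(FU)  {0A/1Mu/1Ld/1B | 0r 1w}
  5. ALU→r1 ⇒ no(FU)  {0A/1Mu/1Ld/1B | 0r 1w}
  6. BR ⇒ no(RD_PORT)  {0A/1Mu/1Ld/1B | 0r 1w}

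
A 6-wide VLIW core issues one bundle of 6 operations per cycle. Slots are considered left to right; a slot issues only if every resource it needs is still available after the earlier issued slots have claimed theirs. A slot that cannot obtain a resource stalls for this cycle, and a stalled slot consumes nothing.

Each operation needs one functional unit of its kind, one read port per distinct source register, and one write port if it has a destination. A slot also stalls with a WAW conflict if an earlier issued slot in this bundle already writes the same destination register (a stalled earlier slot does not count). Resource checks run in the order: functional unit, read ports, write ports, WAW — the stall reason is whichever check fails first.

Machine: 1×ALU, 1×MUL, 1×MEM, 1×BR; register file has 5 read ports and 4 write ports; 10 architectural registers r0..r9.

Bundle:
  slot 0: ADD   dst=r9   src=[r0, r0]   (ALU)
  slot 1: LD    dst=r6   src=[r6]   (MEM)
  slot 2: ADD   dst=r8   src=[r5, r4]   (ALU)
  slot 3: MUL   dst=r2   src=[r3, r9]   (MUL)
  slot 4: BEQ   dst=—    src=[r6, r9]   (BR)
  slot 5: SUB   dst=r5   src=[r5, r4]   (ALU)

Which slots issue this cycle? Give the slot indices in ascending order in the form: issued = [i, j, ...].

#0 ALU src=r0,r0 dispatched  <A:0 Mu:1 Ld:1 B:1 rd:4 wr:3>
#1 MEM src=r6 dispatched  <A:0 Mu:1 Ld:0 B:1 rd:3 wr:2>
#2 ALU src=r5,r4 held:FU  <A:0 Mu:1 Ld:0 B:1 rd:3 wr:2>
#3 MUL src=r3,r9 dispatched  <A:0 Mu:0 Ld:0 B:1 rd:1 wr:1>
#4 BR src=r6,r9 held:RD_PORT  <A:0 Mu:0 Ld:0 B:1 rd:1 wr:1>
#5 ALU src=r5,r4 held:FU  <A:0 Mu:0 Ld:0 B:1 rd:1 wr:1>

issued = [0, 1, 3]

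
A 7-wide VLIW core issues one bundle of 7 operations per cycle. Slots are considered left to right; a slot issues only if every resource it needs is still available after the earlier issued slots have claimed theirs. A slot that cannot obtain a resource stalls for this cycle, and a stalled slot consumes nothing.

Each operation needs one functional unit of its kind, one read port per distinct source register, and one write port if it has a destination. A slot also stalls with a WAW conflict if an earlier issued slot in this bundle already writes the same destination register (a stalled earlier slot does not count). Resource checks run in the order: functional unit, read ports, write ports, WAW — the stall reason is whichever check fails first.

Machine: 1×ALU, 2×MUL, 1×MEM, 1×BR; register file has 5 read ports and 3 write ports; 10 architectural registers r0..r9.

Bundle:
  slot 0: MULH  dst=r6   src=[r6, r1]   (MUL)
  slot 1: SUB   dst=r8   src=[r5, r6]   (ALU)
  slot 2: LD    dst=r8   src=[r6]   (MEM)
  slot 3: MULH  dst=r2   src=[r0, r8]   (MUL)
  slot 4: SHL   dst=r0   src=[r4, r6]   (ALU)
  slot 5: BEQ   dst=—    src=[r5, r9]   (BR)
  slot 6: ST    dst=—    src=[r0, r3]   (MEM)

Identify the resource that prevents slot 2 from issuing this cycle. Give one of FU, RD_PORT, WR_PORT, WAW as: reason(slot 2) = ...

#0 MUL src=r6,r1 dispatched  <A:1 Mu:1 Ld:1 B:1 rd:3 wr:2>
#1 ALU src=r5,r6 dispatched  <A:0 Mu:1 Ld:1 B:1 rd:1 wr:1>
#2 MEM src=r6 held:WAW  <A:0 Mu:1 Ld:1 B:1 rd:1 wr:1>
#3 MUL src=r0,r8 held:RD_PORT  <A:0 Mu:1 Ld:1 B:1 rd:1 wr:1>
#4 ALU src=r4,r6 held:FU  <A:0 Mu:1 Ld:1 B:1 rd:1 wr:1>
#5 BR src=r5,r9 held:RD_PORT  <A:0 Mu:1 Ld:1 B:1 rd:1 wr:1>
#6 MEM src=r0,r3 held:RD_PORT  <A:0 Mu:1 Ld:1 B:1 rd:1 wr:1>

reason(slot 2) = WAW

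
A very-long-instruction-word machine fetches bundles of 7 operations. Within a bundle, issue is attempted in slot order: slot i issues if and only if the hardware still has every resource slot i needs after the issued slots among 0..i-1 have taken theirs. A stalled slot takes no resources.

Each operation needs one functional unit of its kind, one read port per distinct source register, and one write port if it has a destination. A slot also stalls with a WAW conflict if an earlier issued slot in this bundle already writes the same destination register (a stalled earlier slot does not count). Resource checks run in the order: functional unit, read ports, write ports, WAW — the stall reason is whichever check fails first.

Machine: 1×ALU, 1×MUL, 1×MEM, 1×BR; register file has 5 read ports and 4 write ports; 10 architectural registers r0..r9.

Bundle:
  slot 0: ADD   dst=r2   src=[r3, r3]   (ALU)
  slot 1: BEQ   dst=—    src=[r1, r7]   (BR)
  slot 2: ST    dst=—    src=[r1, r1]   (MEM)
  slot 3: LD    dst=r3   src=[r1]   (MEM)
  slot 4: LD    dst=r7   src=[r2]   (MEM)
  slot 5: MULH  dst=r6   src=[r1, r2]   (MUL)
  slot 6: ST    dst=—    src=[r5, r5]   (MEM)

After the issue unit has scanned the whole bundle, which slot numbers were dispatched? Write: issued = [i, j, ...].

issued = [0, 1, 2]

  0. ALU→r2 ⇒ go  {0A/1Mu/1Ld/1B | 4r 3w}
  1. BR ⇒ go  {0A/1Mu/1Ld/0B | 2r 3w}
  2. MEM ⇒ go  {0A/1Mu/0Ld/0B | 1r 3w}
  3. MEM→r3 ⇒ no(FU)  {0A/1Mu/0Ld/0B | 1r 3w}
  4. MEM→r7 ⇒ no(FU)  {0A/1Mu/0Ld/0B | 1r 3w}
  5. MUL→r6 ⇒ no(RD_PORT)  {0A/1Mu/0Ld/0B | 1r 3w}
  6. MEM ⇒ no(FU)  {0A/1Mu/0Ld/0B | 1r 3w}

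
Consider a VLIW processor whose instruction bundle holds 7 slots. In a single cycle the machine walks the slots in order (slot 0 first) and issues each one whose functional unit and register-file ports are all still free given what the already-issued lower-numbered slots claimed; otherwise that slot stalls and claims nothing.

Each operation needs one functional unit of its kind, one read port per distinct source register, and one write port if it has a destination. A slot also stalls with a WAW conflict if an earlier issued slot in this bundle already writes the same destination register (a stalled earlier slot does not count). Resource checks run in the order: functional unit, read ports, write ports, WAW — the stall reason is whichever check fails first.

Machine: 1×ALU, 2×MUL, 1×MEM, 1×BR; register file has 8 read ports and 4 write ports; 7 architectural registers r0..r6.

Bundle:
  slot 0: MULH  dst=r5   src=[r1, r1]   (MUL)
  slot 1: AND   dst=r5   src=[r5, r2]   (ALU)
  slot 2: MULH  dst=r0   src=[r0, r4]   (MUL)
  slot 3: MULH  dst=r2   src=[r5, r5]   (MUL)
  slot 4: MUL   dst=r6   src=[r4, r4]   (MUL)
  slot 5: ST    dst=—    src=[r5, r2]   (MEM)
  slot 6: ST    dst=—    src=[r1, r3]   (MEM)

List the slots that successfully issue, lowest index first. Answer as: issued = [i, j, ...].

issued = [0, 2, 5]

(0) want 1×MUL +1rd +1wr — yes → AL1|MU1|ME1|BR1|rd7|wr3
(1) want 1×ALU +2rd +1wr — WAW → AL1|MU1|ME1|BR1|rd7|wr3
(2) want 1×MUL +2rd +1wr — yes → AL1|MU0|ME1|BR1|rd5|wr2
(3) want 1×MUL +1rd +1wr — FU → AL1|MU0|ME1|BR1|rd5|wr2
(4) want 1×MUL +1rd +1wr — FU → AL1|MU0|ME1|BR1|rd5|wr2
(5) want 1×MEM +2rd +0wr — yes → AL1|MU0|ME0|BR1|rd3|wr2
(6) want 1×MEM +2rd +0wr — FU → AL1|MU0|ME0|BR1|rd3|wr2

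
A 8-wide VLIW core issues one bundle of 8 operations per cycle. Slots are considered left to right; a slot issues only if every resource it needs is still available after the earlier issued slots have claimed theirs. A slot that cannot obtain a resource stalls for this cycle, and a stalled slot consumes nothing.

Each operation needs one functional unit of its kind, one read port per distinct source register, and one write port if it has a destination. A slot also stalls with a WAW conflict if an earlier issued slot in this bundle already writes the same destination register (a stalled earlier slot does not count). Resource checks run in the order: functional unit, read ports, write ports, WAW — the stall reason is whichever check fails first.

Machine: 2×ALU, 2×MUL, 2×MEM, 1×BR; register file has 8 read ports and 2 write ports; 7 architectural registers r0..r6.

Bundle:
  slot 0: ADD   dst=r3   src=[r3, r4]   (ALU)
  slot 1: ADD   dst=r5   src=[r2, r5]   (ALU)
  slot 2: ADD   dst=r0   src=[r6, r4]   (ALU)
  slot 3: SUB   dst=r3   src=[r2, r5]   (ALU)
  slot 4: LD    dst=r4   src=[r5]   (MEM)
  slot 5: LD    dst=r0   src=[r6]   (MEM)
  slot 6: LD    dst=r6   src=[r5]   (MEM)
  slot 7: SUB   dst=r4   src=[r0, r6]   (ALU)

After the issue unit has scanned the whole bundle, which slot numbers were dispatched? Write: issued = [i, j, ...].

(0) want 1×ALU +2rd +1wr — yes → AL1|MU2|ME2|BR1|rd6|wr1
(1) want 1×ALU +2rd +1wr — yes → AL0|MU2|ME2|BR1|rd4|wr0
(2) want 1×ALU +2rd +1wr — FU → AL0|MU2|ME2|BR1|rd4|wr0
(3) want 1×ALU +2rd +1wr — FU → AL0|MU2|ME2|BR1|rd4|wr0
(4) want 1×MEM +1rd +1wr — WR_PORT → AL0|MU2|ME2|BR1|rd4|wr0
(5) want 1×MEM +1rd +1wr — WR_PORT → AL0|MU2|ME2|BR1|rd4|wr0
(6) want 1×MEM +1rd +1wr — WR_PORT → AL0|MU2|ME2|BR1|rd4|wr0
(7) want 1×ALU +2rd +1wr — FU → AL0|MU2|ME2|BR1|rd4|wr0

issued = [0, 1]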